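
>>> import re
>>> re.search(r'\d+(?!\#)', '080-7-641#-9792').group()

Because the assertion is negative and zero-width, positions next to the forbidden text are skipped.
`re.search` tries every starting position until one works.
The match spans [0:3] → '080'.

'080'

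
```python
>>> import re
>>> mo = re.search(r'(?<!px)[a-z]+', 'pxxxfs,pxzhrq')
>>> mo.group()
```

The negative lookaround is zero-width — it rules out positions where the adjacent text would match, without consuming anything.
`search` walks the string left to right and returns the first match it finds.
The match spans [0:6] → 'pxxxfs'.

'pxxxfs'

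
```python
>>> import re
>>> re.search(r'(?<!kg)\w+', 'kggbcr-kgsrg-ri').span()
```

The negative lookahead/lookbehind blocks any match where the forbidden context is present.
Unlike `match`, `search` isn't anchored — it looks for the pattern anywhere in the string.
The match spans [0:6] → 'kggbcr'.

(0, 6)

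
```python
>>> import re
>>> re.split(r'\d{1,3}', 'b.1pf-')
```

['b.', 'pf-']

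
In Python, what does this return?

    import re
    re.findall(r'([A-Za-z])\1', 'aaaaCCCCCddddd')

['a', 'a', 'C', 'C', 'd', 'd']

The backreference `\1` re-matches whatever the first group consumed, character for character.
One capturing group, so `findall` returns just the captured substring from each match — 6 in all.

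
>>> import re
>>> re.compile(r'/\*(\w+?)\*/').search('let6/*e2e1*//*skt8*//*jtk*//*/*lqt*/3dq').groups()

('e2e1',)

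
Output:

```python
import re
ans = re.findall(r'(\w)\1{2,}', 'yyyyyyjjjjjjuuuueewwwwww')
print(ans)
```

['y', 'j', 'u', 'w']

A backreference is literal: `\1` must see the identical characters the first group matched.
`findall` collects group 1 from each match (4 total).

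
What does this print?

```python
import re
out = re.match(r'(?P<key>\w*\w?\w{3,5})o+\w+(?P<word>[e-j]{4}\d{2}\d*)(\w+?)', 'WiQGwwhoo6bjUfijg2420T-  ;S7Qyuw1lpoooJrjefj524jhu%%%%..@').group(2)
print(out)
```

This matches zero or more of a word character, then optionally a word character, then 3 to 5 of a word character (captured as 'key'); then one or more of a literal 'o', then one or more of a word character; then exactly 4 of a character in [e-j], then exactly 2 of a digit, then zero or more of a digit (captured as 'word'); then one or more of a word character (lazy) (captured).
`re.match` won't scan ahead — the pattern has to work from the very first character.
The match spans [0:22] → 'WiQGwwhoo6bjUfijg2420T'.
Captured: group 1 = 'WiQGwwho', group 2 = 'fijg2420', group 3 = 'T'.

fijg2420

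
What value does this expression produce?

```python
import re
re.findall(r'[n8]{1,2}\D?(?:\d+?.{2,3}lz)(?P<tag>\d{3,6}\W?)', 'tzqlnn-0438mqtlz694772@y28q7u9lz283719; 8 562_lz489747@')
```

['694772@', '283719;', '489747@']

With a single group, `findall` returns only what that group captured — 3 items.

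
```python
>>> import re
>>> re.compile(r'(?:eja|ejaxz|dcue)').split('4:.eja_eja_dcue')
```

Matches to split on: at [3:6] → 'eja'; at [7:10] → 'eja'; at [11:15] → 'dcue'.
`split` removes every match and returns the 4 fragments in between.

['4:.', '_', '_', '']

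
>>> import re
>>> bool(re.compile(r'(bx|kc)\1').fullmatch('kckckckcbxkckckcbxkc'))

False

`re.fullmatch` is like wrapping the pattern in `^…$` (in single-line mode).
Here the pattern can't cover the whole string, so the call returns None, and `bool(None)` is False.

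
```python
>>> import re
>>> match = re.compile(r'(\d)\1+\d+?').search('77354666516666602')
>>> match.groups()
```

('7',)

After group 1 captures some text, `\1` only succeeds where that same text appears again.
`search` walks the string left to right and returns the first match it finds.
The match spans [0:3] → '773'.
Captured: group 1 = '7'.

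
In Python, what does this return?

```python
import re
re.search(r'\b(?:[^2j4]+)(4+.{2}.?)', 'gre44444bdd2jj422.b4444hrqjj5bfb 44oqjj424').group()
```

'gre44444bdd'

Pattern: a word boundary (`\b`, zero-width); then one or more of any character except [2j4] (non-capturing group); then one or more of the literal '4', then exactly 2 of any character, then optionally any character (captured).
The match spans [0:11] → 'gre44444bdd'.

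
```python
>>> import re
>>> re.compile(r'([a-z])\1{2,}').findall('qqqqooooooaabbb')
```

After group 1 captures some text, `\1` only succeeds where that same text appears again.
Scanning left to right: at [0:4] match 'qqqq', group 1 = 'q'; at [4:10] match 'oooooo', group 1 = 'o'; at [12:15] match 'bbb', group 1 = 'b'.
With a single group, `findall` returns only what that group captured — 3 items.

['q', 'o', 'b']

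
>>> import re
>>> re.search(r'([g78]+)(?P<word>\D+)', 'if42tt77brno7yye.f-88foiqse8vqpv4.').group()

'77brno'

The pattern matches one or more of one of [g78] (captured); then one or more of a non-digit (captured as 'word').
`search` walks the string left to right and returns the first match it finds.
The match spans [6:12] → '77brno'.
Captured: group 1 = '77', group 2 = 'brno'.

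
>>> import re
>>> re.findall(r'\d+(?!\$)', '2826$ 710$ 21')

['282', '71', '21']

The negative lookahead/lookbehind blocks any match where the forbidden context is present.
Scanning left to right: at [0:3] → '282'; at [6:8] → '71'; at [11:13] → '21'.
No capturing groups, so `findall` returns the 3 full match strings.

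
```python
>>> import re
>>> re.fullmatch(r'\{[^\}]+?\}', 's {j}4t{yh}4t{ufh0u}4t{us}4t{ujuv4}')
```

`fullmatch` succeeds only if the pattern covers the string from start to end.
Here the string isn't matched end-to-end, so the call returns None.

None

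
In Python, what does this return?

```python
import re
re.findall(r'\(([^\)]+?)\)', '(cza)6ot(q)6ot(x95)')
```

Because there's exactly one group, `findall` drops the full match and keeps group 1 from each hit.

['cza', 'q', 'x95']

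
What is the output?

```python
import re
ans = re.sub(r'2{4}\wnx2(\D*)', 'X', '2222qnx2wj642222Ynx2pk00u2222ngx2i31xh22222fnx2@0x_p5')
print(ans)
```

Pattern: exactly 4 of a literal '2', then a word character, then the literal 'nx2'; then zero or more of a non-digit (captured).
Matches: at [0:10] → '2222qnx2wj'; at [12:22] → '2222Ynx2pk'; at [39:48] → '2222fnx2@'.
Every occurrence is swapped for 'X'.

X64X00u2222ngx2i31xh2X0x_p5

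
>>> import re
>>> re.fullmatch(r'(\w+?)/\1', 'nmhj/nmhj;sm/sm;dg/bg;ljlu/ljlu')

None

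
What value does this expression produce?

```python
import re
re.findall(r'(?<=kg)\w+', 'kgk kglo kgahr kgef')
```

Lookahead/lookbehind check context without consuming it, so the matched span excludes the asserted characters.
Walking the string: at [2:3] → 'k'; at [6:8] → 'lo'; at [11:14] → 'ahr'; at [17:19] → 'ef'.
`findall` yields the raw match text (4 of them) because the pattern has no groups.

['k', 'lo', 'ahr', 'ef']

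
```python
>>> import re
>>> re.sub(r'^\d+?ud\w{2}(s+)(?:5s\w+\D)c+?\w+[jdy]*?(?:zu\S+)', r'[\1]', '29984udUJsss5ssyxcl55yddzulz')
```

'[sss]'

The replacement refers to a captured group, so each match is rewritten using its own captured text.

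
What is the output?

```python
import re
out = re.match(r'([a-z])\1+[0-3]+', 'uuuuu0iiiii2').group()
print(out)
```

`\1` has to match the exact text group 1 already captured.
`match` is anchored at position 0; if the pattern doesn't fit there, it returns None.
The match spans [0:6] → 'uuuuu0'.
Captured: group 1 = 'u'.

uuuuu0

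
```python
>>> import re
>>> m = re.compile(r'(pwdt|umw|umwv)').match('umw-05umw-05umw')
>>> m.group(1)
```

`match` is anchored at position 0; if the pattern doesn't fit there, it returns None.
The match spans [0:3] → 'umw'.
Captured: group 1 = 'umw'.

'umw'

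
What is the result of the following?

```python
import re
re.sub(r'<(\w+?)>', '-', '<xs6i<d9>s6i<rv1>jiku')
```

Matches: at [5:9] → '<d9>'; at [12:17] → '<rv1>'.
`sub` substitutes '-' at each match site.

'<xs6i-s6i-jiku'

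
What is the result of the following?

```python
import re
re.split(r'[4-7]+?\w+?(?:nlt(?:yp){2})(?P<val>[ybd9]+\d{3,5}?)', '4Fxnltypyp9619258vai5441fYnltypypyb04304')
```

['', '9619', '2', 'yb043', '04']

Pattern: one or more of a character in [4-7] (lazy), then one or more of a word character (lazy); then the literal 'nlt', then the literal 'yp' repeated 2 times (non-capturing group); then one or more of one of [ybd9], then 3 to 5 of a digit (lazy) (captured as 'val').
Lazy quantifiers expand one character at a time until the remainder of the pattern can match.
Matches to split on: at [0:14] → '4Fxnltypyp9619'; at [15:38] → '58vai5441fYnltypypyb043'.
`re.split` interleaves the captured-group text with the surrounding fragments.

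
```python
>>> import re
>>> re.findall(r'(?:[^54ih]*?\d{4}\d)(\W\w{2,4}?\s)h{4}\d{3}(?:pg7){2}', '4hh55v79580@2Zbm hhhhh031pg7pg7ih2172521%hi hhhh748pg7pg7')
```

['%hi ']

With a single group, `findall` returns only what that group captured — 1 item.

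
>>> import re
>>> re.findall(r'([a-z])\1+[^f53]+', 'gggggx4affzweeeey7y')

After group 1 captures some text, `\1` only succeeds where that same text appears again.
Scanning left to right: at [0:8] match 'gggggx4a', group 1 = 'g'; at [8:19] match 'ffzweeeey7y', group 1 = 'f'.
`findall` collects group 1 from each match (2 total).

['g', 'f']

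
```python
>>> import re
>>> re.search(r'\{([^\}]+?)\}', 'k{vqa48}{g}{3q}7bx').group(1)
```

'vqa48'

`re.search` tries every starting position until one works.
The match spans [1:8] → '{vqa48}'.
Captured: group 1 = 'vqa48'.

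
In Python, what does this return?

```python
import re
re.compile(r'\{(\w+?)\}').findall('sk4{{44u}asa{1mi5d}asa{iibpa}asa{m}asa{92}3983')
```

['44u', '1mi5d', 'iibpa', 'm', '92']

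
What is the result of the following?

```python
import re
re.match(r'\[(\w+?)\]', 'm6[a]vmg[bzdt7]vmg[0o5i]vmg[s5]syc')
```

None

`re.match` won't scan ahead — the pattern has to work from the very first character.
Here the string doesn't start with a match, so the call returns None.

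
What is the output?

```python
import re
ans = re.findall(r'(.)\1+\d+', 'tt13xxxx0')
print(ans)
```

['t', 'x']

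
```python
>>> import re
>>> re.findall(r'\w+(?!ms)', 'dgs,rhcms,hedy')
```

['dgs', 'rhcms', 'hedy']

The negative lookahead/lookbehind blocks any match where the forbidden context is present.
Walking the string: at [0:3] → 'dgs'; at [4:9] → 'rhcms'; at [10:14] → 'hedy'.
`findall` yields the raw match text (3 of them) because the pattern has no groups.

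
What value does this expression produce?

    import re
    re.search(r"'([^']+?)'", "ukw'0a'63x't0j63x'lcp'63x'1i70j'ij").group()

`re.search` tries every starting position until one works.
The match spans [3:7] → "'0a'".
Captured: group 1 = '0a'.

"'0a'"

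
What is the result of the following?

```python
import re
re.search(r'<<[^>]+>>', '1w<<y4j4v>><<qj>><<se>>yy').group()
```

'<<y4j4v>>'

`search` walks the string left to right and returns the first match it finds.
The match spans [2:11] → '<<y4j4v>>'.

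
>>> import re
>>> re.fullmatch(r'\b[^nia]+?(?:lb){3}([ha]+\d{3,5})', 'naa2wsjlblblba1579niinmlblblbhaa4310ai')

This matches a word boundary (`\b`, zero-width); then one or more of any character except [nia] (lazy), then the literal 'lb' repeated 3 times; then one or more of one of [ha], then 3 to 5 of a digit (captured).
`re.fullmatch` is like wrapping the pattern in `^…$` (in single-line mode).
Here the string isn't matched end-to-end, so the call returns None.

None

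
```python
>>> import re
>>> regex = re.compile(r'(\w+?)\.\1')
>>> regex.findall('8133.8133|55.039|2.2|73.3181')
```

The backreference `\1` re-matches whatever the first group consumed, character for character.
Walking the string: at [0:9] match '8133.8133', group 1 = '8133'; at [17:20] match '2.2', group 1 = '2'; at [22:25] match '3.3', group 1 = '3'.
With a single group, `findall` returns only what that group captured — 3 items.

['8133', '2', '3']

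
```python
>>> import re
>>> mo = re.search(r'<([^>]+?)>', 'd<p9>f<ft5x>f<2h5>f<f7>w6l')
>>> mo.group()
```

`search` walks the string left to right and returns the first match it finds.
The match spans [1:5] → '<p9>'.
Captured: group 1 = 'p9'.

'<p9>'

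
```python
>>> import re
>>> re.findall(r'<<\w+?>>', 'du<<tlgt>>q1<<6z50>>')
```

['<<tlgt>>', '<<6z50>>']

Walking the string: at [2:10] → '<<tlgt>>'; at [12:20] → '<<6z50>>'.
No capturing groups, so `findall` returns the 2 full match strings.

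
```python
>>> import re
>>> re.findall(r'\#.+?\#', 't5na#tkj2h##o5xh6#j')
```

Matches: at [4:11] → '#tkj2h#'; at [11:18] → '#o5xh6#'.
With no groups in the pattern, `findall` gives back each whole match — 2 here.

['#tkj2h#', '#o5xh6#']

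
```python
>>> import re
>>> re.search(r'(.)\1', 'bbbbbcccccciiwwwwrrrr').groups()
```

('b',)

The match spans [0:2] → 'bb'.
Captured: group 1 = 'b'.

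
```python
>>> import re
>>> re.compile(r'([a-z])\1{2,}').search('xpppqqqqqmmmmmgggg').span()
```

(1, 4)

`\1` is not a pattern — it's the concrete string captured by group 1, re-applied verbatim.
The match spans [1:4] → 'ppp'.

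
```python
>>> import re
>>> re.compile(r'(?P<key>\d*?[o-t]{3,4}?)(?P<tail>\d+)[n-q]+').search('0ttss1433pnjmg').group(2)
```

This matches zero or more of a digit (lazy), then 3 to 4 of a character in [o-t] (lazy) (captured as 'key'); then one or more of a digit (captured as 'tail'); then one or more of a character in [n-q].
`re.search` tries every starting position until one works.
The match spans [0:11] → '0ttss1433pn'.
Captured: group 1 = '0ttss', group 2 = '1433'.

'1433'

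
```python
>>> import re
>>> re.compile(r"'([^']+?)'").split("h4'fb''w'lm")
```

['h4', 'fb', '', 'w', 'lm']

Matches to split on: at [2:6] → "'fb'"; at [6:9] → "'w'".
Because the pattern has a capturing group, `split` also inserts each captured text between the pieces.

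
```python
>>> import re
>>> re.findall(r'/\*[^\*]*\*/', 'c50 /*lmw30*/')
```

['/*lmw30*/']

No capturing groups, so `findall` returns the 1 full match string.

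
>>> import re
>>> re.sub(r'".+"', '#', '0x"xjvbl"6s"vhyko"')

'0x#'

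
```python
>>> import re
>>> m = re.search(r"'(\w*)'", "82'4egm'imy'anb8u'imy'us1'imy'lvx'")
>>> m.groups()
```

('4egm',)

The match spans [2:8] → "'4egm'".
Captured: group 1 = '4egm'.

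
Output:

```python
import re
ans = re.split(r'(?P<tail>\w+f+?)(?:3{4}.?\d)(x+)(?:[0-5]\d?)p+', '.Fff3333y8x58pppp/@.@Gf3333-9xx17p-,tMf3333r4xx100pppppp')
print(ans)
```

This matches one or more of a word character, then one or more of a literal 'f' (lazy) (captured as 'tail'); then exactly 4 of a literal '3', then optionally any character, then a digit (non-capturing group); then one or more of a literal 'x' (captured); then a character in [0-5], then optionally a digit (non-capturing group); then one or more of a literal 'p'.
Because the pattern has a capturing group, `split` also inserts each captured text between the pieces.

['.', 'Fff', 'x', '/@.@', 'Gf', 'xx', '-,tMf3333r4xx100pppppp']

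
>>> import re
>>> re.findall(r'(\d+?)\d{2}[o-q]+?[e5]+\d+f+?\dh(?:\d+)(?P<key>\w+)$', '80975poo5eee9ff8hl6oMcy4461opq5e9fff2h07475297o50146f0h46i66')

This matches one or more of a digit (lazy) (captured); then exactly 2 of a digit, then one or more of a character in [o-q] (lazy), then one or more of one of [e5]; then one or more of a digit; then one or more of a literal 'f' (lazy), then a digit, then the literal 'h'; then one or more of a digit (non-capturing group); then one or more of a word character (captured as 'key'); then anchored at the end.
Matches: at [23:60] match '4461opq5e9fff2h07475297o50146f0h46i66', groups = ('44', 'o50146f0h46i66').
Multiple groups make `findall` return tuples — one 2-tuple for the one match.

[('44', 'o50146f0h46i66')]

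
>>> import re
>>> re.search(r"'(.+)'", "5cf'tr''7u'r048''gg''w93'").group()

"'tr''7u'r048''gg''w93'"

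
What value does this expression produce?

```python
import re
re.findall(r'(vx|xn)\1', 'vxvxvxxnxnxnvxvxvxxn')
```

The backreference `\1` re-matches whatever the first group consumed, character for character.
Walking the string: at [0:4] match 'vxvx', group 1 = 'vx'; at [6:10] match 'xnxn', group 1 = 'xn'; at [12:16] match 'vxvx', group 1 = 'vx'.
With a single group, `findall` returns only what that group captured — 3 items.

['vx', 'xn', 'vx']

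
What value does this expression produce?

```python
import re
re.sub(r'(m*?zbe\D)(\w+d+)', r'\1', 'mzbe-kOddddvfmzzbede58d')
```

The pattern matches zero or more of a literal 'm' (lazy), then the literal 'zbe', then a non-digit (captured); then one or more of a word character, then one or more of the literal 'd' (captured).
Matches: at [0:23] → 'mzbe-kOddddvfmzzbede58d'.
`\1` in the replacement pulls in group 1's text for each match.

'mzbe-'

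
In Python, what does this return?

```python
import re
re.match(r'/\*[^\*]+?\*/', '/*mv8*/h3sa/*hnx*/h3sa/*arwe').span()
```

With `match`, the pattern is implicitly anchored at the beginning.
The match spans [0:7] → '/*mv8*/'.

(0, 7)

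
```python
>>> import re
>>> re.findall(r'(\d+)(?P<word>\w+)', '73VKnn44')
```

Pattern: one or more of a digit (captured); then one or more of a word character (captured as 'word').
Matches: at [0:8] match '73VKnn44', groups = ('73', 'VKnn44').
Multiple groups make `findall` return tuples — one 2-tuple for the one match.

[('73', 'VKnn44')]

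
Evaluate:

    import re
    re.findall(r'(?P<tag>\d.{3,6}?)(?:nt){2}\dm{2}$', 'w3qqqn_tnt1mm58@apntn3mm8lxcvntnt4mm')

The pattern matches a digit, then 3 to 6 of any character (lazy) (captured as 'tag'); then the literal 'nt' repeated 2 times, then a digit, then exactly 2 of the literal 'm'; then anchored at the end.
Because there's exactly one group, `findall` drops the full match and keeps group 1 from the one hit.

['8lxcv']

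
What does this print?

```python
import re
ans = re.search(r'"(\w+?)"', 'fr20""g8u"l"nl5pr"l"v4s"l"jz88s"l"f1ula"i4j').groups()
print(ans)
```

`re.search` tries every starting position until one works.
The match spans [5:10] → '"g8u"'.
Captured: group 1 = 'g8u'.

('g8u',)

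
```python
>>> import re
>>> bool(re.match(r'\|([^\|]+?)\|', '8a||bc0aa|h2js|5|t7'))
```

False

`re.match` only tries the pattern at the start of the string.
Here the pattern fails at index 0, so the call returns None, and `bool(None)` is False.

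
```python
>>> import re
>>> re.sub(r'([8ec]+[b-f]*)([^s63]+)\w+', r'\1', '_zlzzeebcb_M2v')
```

'_zlzzeebcb'

The pattern matches one or more of one of [8ec], then zero or more of a character in [b-f] (captured); then one or more of any character except [s63] (captured); then one or more of a word character.
Matches: at [5:14] → 'eebcb_M2v'.
The replacement refers to a captured group, so each match is rewritten using its own captured text.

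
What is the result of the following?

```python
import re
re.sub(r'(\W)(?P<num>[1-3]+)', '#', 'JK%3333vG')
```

Each match is replaced by '#'.

'JK#vG'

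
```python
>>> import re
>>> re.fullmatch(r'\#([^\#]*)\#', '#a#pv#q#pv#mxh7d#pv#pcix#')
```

None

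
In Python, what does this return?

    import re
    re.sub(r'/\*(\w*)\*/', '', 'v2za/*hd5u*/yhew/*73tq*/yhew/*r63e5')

Matches: at [4:12] → '/*hd5u*/'; at [16:24] → '/*73tq*/'.
Every occurrence is swapped for ''.

'v2zayhewyhew/*r63e5'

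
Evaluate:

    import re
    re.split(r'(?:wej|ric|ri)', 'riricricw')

`|` is ordered: at each position the engine commits to the first alternative that works.
Matches to split on: at [0:2] → 'ri'; at [2:5] → 'ric'; at [5:8] → 'ric'.
The string is cut at each match, leaving 4 pieces.

['', '', '', 'w']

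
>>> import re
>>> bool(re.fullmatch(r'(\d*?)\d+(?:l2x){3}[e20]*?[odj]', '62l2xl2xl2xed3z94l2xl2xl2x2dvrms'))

False

For `fullmatch`, every character of the input must be accounted for by the pattern.
Here there's no way to consume every character, so the call returns None, and `bool(None)` is False.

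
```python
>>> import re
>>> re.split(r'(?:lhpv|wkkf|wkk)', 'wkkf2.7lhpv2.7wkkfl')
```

['', '2.7', '2.7', 'l']

Alternation isn't longest-match — the leftmost alternative that fits at this position is chosen.
Matches to split on: at [0:4] → 'wkkf'; at [7:11] → 'lhpv'; at [14:18] → 'wkkf'.
The string is cut at each match, leaving 4 pieces.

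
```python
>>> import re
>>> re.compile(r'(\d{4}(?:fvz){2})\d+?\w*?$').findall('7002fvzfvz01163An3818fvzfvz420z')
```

['7002fvzfvz']

Pattern: exactly 4 of a digit, then the literal 'fvz' repeated 2 times (captured); then one or more of a digit (lazy), then zero or more of a word character (lazy); then anchored at the end.
Matches: at [0:31] match '7002fvzfvz01163An3818fvzfvz420z', group 1 = '7002fvzfvz'.
`findall` collects group 1 from the one match (1 total).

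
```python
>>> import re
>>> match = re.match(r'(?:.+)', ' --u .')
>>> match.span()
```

(0, 6)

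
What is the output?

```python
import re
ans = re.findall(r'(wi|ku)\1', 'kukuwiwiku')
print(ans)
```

['ku', 'wi']

`\1` is not a pattern — it's the concrete string captured by group 1, re-applied verbatim.
Matches: at [0:4] match 'kuku', group 1 = 'ku'; at [4:8] match 'wiwi', group 1 = 'wi'.
One capturing group, so `findall` returns just the captured substring from each match — 2 in all.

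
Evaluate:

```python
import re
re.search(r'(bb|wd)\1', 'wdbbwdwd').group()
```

The backreference `\1` re-matches whatever the first group consumed, character for character.
The match spans [4:8] → 'wdwd'.

'wdwd'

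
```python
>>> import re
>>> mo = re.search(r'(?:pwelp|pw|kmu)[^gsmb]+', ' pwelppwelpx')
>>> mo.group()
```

The match spans [1:12] → 'pwelppwelpx'.

'pwelppwelpx'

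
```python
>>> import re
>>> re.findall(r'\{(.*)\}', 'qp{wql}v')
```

Matches: at [2:7] match '{wql}', group 1 = 'wql'.
`findall` collects group 1 from the one match (1 total).

['wql']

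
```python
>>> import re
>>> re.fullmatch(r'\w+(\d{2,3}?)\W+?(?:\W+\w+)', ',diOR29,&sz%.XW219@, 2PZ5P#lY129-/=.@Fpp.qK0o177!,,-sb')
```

None

For `fullmatch`, every character of the input must be accounted for by the pattern.
Here the string isn't matched end-to-end, so the call returns None.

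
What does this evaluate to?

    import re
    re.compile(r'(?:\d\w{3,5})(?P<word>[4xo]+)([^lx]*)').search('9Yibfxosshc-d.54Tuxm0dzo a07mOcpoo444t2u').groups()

The match spans [0:18] → '9Yibfxosshc-d.54Tu'.
Captured: group 1 = 'o', group 2 = 'sshc-d.54Tu'.

('o', 'sshc-d.54Tu')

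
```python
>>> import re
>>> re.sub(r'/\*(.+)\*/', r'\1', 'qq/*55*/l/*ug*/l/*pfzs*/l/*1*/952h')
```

'qq55*/l/*ug*/l/*pfzs*/l/*1952h'

Matches: at [2:30] → '/*55*/l/*ug*/l/*pfzs*/l/*1*/'.
`\1` in the replacement pulls in group 1's text for each match.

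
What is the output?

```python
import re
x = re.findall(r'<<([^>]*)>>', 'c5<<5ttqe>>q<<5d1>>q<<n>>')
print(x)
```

['5ttqe', '5d1', 'n']

Walking the string: at [2:11] match '<<5ttqe>>', group 1 = '5ttqe'; at [12:19] match '<<5d1>>', group 1 = '5d1'; at [20:25] match '<<n>>', group 1 = 'n'.
With a single group, `findall` returns only what that group captured — 3 items.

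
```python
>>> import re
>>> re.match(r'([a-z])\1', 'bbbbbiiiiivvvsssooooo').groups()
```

A backreference is literal: `\1` must see the identical characters the first group matched.
`match` is anchored at position 0; if the pattern doesn't fit there, it returns None.
The match spans [0:2] → 'bb'.
Captured: group 1 = 'b'.

('b',)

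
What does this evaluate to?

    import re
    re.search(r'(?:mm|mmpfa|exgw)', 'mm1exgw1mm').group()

Unlike `match`, `search` isn't anchored — it looks for the pattern anywhere in the string.
The match spans [0:2] → 'mm'.

'mm'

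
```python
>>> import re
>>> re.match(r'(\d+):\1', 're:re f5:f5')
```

None

With `match`, the pattern is implicitly anchored at the beginning.
Here position 0 doesn't satisfy it, so the call returns None.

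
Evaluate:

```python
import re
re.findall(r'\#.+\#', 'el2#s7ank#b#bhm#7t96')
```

['#s7ank#b#bhm#']

No capturing groups, so `findall` returns the 1 full match string.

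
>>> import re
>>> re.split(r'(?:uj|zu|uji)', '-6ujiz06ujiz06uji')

Branches in `(...|...)` are attempted left-to-right; the first branch that allows the whole pattern to succeed is taken.
`split` removes every match and returns the 4 fragments in between.

['-6', 'iz06', 'iz06', 'i']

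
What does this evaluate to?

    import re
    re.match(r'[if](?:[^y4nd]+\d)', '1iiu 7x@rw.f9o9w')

None

Pattern: one of [if]; then one or more of any character except [y4nd], then a digit (non-capturing group).
With `match`, the pattern is implicitly anchored at the beginning.
Here the string doesn't start with a match, so the call returns None.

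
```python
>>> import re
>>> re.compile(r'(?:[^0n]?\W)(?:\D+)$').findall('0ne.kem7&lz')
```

This matches optionally any character except [0n], then a non-word character (non-capturing group); then one or more of a non-digit (non-capturing group); then anchored at the end.
Matches: at [7:11] → '7&lz'.
`findall` yields the raw match text (1 of them) because the pattern has no groups.

['7&lz']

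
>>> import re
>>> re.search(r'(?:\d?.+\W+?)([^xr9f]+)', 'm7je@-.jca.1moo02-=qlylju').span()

(0, 25)

Pattern: optionally a digit, then one or more of any character, then one or more of a non-word character (lazy) (non-capturing group); then one or more of any character except [xr9f] (captured).
The match spans [0:25] → 'm7je@-.jca.1moo02-=qlylju'.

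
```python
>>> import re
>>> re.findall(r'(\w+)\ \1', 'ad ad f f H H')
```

['ad', 'f', 'H']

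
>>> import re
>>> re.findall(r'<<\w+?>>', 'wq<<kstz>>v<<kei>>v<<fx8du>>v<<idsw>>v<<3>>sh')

Walking the string: at [2:10] → '<<kstz>>'; at [11:18] → '<<kei>>'; at [19:28] → '<<fx8du>>'; at [29:37] → '<<idsw>>'; at [38:43] → '<<3>>'.
No capturing groups, so `findall` returns the 5 full match strings.

['<<kstz>>', '<<kei>>', '<<fx8du>>', '<<idsw>>', '<<3>>']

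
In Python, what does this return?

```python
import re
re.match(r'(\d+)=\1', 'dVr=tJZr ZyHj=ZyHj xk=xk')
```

None

`\1` has to match the exact text group 1 already captured.
`re.match` only tries the pattern at the start of the string.
Here the string doesn't start with a match, so the call returns None.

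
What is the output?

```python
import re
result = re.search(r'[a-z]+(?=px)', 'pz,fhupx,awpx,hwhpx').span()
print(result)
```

Because the assertion is zero-width, the text it checks is not consumed and won't appear in the result.
Unlike `match`, `search` isn't anchored — it looks for the pattern anywhere in the string.
The match spans [3:6] → 'fhu'.

(3, 6)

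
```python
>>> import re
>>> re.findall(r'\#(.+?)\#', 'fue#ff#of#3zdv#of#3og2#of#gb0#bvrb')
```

['ff', '3zdv', '3og2', 'gb0']

Matches: at [3:7] match '#ff#', group 1 = 'ff'; at [9:15] match '#3zdv#', group 1 = '3zdv'; at [17:23] match '#3og2#', group 1 = '3og2'; at [25:30] match '#gb0#', group 1 = 'gb0'.
One capturing group, so `findall` returns just the captured substring from each match — 4 in all.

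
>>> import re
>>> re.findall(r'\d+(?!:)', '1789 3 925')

['1789', '3', '925']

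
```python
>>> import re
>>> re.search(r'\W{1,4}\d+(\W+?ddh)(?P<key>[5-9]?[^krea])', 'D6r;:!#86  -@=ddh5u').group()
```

';:!#86  -@=ddh5u'

The pattern matches 1 to 4 of a non-word character, then one or more of a digit; then one or more of a non-word character (lazy), then the literal 'ddh' (captured); then optionally a character in [5-9], then any character except [krea] (captured as 'key').
Unlike `match`, `search` isn't anchored — it looks for the pattern anywhere in the string.
The match spans [3:19] → ';:!#86  -@=ddh5u'.
Captured: group 1 = '  -@=ddh', group 2 = '5u'.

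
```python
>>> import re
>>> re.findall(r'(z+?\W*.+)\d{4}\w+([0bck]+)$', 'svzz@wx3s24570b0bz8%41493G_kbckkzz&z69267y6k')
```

[('zz@wx3s24570b0bz8%41493G_kbckkzz&z6', 'k')]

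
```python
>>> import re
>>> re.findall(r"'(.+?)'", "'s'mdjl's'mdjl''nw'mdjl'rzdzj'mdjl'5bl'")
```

['s', 's', "'nw", 'rzdzj', '5bl']

Lazy quantifiers expand one character at a time until the remainder of the pattern can match.
Matches: at [0:3] match "'s'", group 1 = 's'; at [7:10] match "'s'", group 1 = 's'; at [14:19] match "''nw'", group 1 = "'nw"; at [23:30] match "'rzdzj'", group 1 = 'rzdzj'; at [34:39] match "'5bl'", group 1 = '5bl'.
`findall` collects group 1 from each match (5 total).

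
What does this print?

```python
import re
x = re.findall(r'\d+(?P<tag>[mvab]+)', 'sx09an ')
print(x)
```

['a']

Pattern: one or more of a digit; then one or more of one of [mvab] (captured as 'tag').
With a single group, `findall` returns only what that group captured — 1 item.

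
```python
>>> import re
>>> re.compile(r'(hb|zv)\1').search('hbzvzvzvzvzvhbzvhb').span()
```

After group 1 captures some text, `\1` only succeeds where that same text appears again.
`re.search` tries every starting position until one works.
The match spans [2:6] → 'zvzv'.
Captured: group 1 = 'zv'.

(2, 6)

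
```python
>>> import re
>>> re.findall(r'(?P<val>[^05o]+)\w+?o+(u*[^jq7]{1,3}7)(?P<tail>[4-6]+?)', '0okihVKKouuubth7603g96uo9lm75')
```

[('kihVKK', '9lm7', '5')]

The pattern matches one or more of any character except [05o] (captured as 'val'); then one or more of a word character (lazy), then one or more of the literal 'o'; then zero or more of a literal 'u', then 1 to 3 of any character except [jq7], then the literal '7' (captured); then one or more of a character in [4-6] (lazy) (captured as 'tail').
With 3 capturing groups, `findall` returns a 3-tuple per match.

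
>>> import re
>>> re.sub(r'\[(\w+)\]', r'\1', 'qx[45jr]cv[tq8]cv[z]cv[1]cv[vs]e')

Each match is replaced using the text its own group 1 captured.

'qx45jrcvtq8cvzcv1cvvse'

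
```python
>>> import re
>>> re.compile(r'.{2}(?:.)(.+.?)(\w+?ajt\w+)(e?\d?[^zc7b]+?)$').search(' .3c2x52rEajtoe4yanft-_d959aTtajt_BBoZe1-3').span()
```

The pattern matches exactly 2 of any character; then any character (non-capturing group); then one or more of any character, then optionally any character (captured); then one or more of a word character (lazy), then the literal 'ajt', then one or more of a word character (captured); then optionally the literal 'e', then optionally a digit, then one or more of any character except [zc7b] (lazy) (captured); then anchored at the end.
The match spans [0:42] → ' .3c2x52rEajtoe4yanft-_d959aTtajt_BBoZe1-3'.

(0, 42)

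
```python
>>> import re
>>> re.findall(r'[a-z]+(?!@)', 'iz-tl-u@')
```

A negative assertion filters positions out without eating any characters.
Walking the string: at [0:2] → 'iz'; at [3:5] → 'tl'.
Since nothing is captured, `findall` lists the 2 matched substrings directly.

['iz', 'tl']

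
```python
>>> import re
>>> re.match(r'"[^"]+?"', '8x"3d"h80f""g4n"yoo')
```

None

`re.match` only tries the pattern at the start of the string.
Here position 0 doesn't satisfy it, so the call returns None.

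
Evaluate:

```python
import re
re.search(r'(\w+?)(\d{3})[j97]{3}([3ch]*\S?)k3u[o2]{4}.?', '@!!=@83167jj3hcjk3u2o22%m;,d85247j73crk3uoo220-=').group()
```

'83167jj3hcjk3u2o22%'

This matches one or more of a word character (lazy) (captured); then exactly 3 of a digit (captured); then exactly 3 of one of [j97]; then zero or more of one of [3ch], then optionally a non-whitespace character (captured); then the literal 'k3u', then exactly 4 of one of [o2], then optionally any character.
`re.search` tries every starting position until one works.
The match spans [5:24] → '83167jj3hcjk3u2o22%'.
Captured: group 1 = '8', group 2 = '316', group 3 = '3hcj'.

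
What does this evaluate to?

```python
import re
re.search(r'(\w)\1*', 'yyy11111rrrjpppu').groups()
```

('y',)

The match spans [0:3] → 'yyy'.
Captured: group 1 = 'y'.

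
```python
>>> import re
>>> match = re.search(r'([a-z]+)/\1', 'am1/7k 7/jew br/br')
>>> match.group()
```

`\1` has to match the exact text group 1 already captured.
`re.search` tries every starting position until one works.
The match spans [13:18] → 'br/br'.
Captured: group 1 = 'br'.

'br/br'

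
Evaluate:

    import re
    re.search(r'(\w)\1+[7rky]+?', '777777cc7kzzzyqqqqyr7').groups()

('7',)

A backreference is literal: `\1` must see the identical characters the first group matched.
`re.search` scans for the first position where the pattern succeeds.
The match spans [0:6] → '777777'.
Captured: group 1 = '7'.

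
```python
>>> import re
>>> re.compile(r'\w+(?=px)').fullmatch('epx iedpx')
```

`re.fullmatch` is like wrapping the pattern in `^…$` (in single-line mode).
Here the pattern can't cover the whole string, so the call returns None.

None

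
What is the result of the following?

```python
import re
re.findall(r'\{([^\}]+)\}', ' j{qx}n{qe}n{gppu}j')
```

Matches: at [2:6] match '{qx}', group 1 = 'qx'; at [7:11] match '{qe}', group 1 = 'qe'; at [12:18] match '{gppu}', group 1 = 'gppu'.
With a single group, `findall` returns only what that group captured — 3 items.

['qx', 'qe', 'gppu']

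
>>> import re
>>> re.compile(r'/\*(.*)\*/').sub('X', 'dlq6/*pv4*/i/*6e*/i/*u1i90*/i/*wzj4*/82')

Matches: at [4:37] → '/*pv4*/i/*6e*/i/*u1i90*/i/*wzj4*/'.
Each match is replaced by 'X'.

'dlq6X82'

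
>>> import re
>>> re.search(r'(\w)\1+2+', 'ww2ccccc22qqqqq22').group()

`\1` has to match the exact text group 1 already captured.
The match spans [0:3] → 'ww2'.

'ww2'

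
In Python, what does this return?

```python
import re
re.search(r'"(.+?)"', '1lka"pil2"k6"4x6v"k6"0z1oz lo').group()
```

The match spans [4:10] → '"pil2"'.

'"pil2"'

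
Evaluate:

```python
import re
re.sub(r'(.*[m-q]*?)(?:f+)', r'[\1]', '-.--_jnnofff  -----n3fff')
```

The pattern matches zero or more of any character, then zero or more of a character in [m-q] (lazy) (captured); then one or more of a literal 'f' (non-capturing group).
Matches: at [0:24] → '-.--_jnnofff  -----n3fff'.
The replacement refers to a captured group, so each match is rewritten using its own captured text.

'[-.--_jnnofff  -----n3ff]'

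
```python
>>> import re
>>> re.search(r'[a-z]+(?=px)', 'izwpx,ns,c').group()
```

'izw'

The positive lookaround only admits positions where the adjacent text matches; those characters stay outside the span.
`search` walks the string left to right and returns the first match it finds.
The match spans [0:3] → 'izw'.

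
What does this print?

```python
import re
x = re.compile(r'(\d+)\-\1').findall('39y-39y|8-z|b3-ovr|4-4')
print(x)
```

['4']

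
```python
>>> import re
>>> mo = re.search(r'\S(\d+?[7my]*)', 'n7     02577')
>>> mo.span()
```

The match spans [0:2] → 'n7'.

(0, 2)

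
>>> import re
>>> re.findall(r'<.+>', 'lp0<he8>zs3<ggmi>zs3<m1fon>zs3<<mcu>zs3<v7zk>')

['<he8>zs3<ggmi>zs3<m1fon>zs3<<mcu>zs3<v7zk>']

Since nothing is captured, `findall` lists the 1 matched substring directly.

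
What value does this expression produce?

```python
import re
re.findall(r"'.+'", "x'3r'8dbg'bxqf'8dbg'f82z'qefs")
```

Walking the string: at [1:25] → "'3r'8dbg'bxqf'8dbg'f82z'".
Since nothing is captured, `findall` lists the 1 matched substring directly.

["'3r'8dbg'bxqf'8dbg'f82z'"]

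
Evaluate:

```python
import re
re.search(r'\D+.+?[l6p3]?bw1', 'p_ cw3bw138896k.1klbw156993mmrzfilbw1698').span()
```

This matches one or more of a non-digit; then one or more of any character (lazy), then optionally one of [l6p3], then the literal 'bw1'.
`search` walks the string left to right and returns the first match it finds.
The match spans [0:9] → 'p_ cw3bw1'.

(0, 9)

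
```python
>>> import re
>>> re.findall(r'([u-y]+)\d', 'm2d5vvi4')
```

This matches one or more of a character in [u-y] (captured); then a digit.
Because there's exactly one group, `findall` drops the full match and keeps group 1 from each hit.
Nothing in the string satisfies the pattern, so the list is empty.

[]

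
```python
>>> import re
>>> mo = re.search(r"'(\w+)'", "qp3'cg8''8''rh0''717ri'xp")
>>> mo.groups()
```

`re.search` tries every starting position until one works.
The match spans [3:8] → "'cg8'".
Captured: group 1 = 'cg8'.

('cg8',)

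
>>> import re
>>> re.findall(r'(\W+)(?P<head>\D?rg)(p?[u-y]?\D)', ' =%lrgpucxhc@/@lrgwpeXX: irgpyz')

With 3 capturing groups, `findall` returns a 3-tuple per match.

[(' =%', 'lrg', 'puc'), ('@/@', 'lrg', 'wp'), (': ', 'irg', 'pyz')]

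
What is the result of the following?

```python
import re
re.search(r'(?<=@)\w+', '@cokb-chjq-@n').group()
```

'cokb'

The `(?=…)`/`(?<=…)` assertion just peeks at neighbouring text; it doesn't advance the match position.
The match spans [1:5] → 'cokb'.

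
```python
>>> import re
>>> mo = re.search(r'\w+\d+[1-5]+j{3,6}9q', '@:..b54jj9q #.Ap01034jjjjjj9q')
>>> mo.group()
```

'Ap01034jjjjjj9q'

The pattern matches one or more of a word character, then one or more of a digit, then one or more of a character in [1-5]; then 3 to 6 of a literal 'j', then the literal '9q'.
`search` walks the string left to right and returns the first match it finds.
The match spans [14:29] → 'Ap01034jjjjjj9q'.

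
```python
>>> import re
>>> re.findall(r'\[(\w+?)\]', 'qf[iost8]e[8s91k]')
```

Walking the string: at [2:9] match '[iost8]', group 1 = 'iost8'; at [10:17] match '[8s91k]', group 1 = '8s91k'.
One capturing group, so `findall` returns just the captured substring from each match — 2 in all.

['iost8', '8s91k']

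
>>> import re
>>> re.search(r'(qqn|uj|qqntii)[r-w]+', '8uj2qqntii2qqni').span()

(4, 8)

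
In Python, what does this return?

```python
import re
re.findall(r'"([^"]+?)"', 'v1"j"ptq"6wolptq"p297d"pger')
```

With a single group, `findall` returns only what that group captured — 2 items.

['j', '6wolptq']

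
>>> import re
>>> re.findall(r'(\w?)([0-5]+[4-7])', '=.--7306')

[('7', '306')]

This matches optionally a word character (captured); then one or more of a character in [0-5], then a character in [4-7] (captured).
Walking the string: at [4:8] match '7306', groups = ('7', '306').
2 groups means the one result is a tuple of 2 captured strings — 1 here.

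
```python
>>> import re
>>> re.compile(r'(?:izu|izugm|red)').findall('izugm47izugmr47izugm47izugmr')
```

['izu', 'izu', 'izu', 'izu']

Branches in `(...|...)` are attempted left-to-right; the first branch that allows the whole pattern to succeed is taken.
Since nothing is captured, `findall` lists the 4 matched substrings directly.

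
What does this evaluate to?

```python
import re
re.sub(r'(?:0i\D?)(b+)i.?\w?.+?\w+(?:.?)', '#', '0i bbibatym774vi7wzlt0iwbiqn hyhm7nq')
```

Lazy quantifiers expand one character at a time until the remainder of the pattern can match.
`sub` substitutes '#' at each match site.

'#hyhm7nq'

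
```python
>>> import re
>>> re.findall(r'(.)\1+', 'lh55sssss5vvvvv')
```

After group 1 captures some text, `\1` only succeeds where that same text appears again.
Scanning left to right: at [2:4] match '55', group 1 = '5'; at [4:9] match 'sssss', group 1 = 's'; at [10:15] match 'vvvvv', group 1 = 'v'.
One capturing group, so `findall` returns just the captured substring from each match — 3 in all.

['5', 's', 'v']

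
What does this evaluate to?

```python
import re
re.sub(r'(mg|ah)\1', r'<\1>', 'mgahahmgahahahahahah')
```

`\1` is not a pattern — it's the concrete string captured by group 1, re-applied verbatim.
Matches: at [2:6] → 'ahah'; at [8:12] → 'ahah'; at [12:16] → 'ahah'; at [16:20] → 'ahah'.
Each match is replaced using the text its own group 1 captured.

'mg<ah>mg<ah><ah><ah>'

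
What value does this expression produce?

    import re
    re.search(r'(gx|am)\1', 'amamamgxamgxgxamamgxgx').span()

`\1` has to match the exact text group 1 already captured.
The match spans [0:4] → 'amam'.

(0, 4)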